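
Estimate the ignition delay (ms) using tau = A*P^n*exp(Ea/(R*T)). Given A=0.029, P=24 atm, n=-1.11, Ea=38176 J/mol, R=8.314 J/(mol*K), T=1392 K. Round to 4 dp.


tau = A * P^n * exp(Ea/(R*T))
P^n = 24^(-1.11) = 0.02937416
Ea/(R*T) = 38176/(8.314*1392) = 3.298687
exp(Ea/(R*T)) = 27.077075
tau = 0.029 * 0.02937416 * 27.077075 = 0.0231 ms


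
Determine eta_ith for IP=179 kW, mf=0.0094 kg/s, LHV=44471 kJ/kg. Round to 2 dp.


eta_ith = (IP / (mf * LHV)) * 100
Denominator = 0.0094 * 44471 = 418.0274 kW
eta_ith = (179 / 418.0274) * 100 = 42.82%


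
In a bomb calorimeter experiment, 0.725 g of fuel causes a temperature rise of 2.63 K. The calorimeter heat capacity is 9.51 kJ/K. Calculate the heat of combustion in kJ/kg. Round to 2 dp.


Hc = C_cal * delta_T / m_fuel
Q_released = 9.51 * 2.63 = 25.0113 kJ
m_fuel = 0.725 g = 0.725/1000 kg = 0.000725 kg
Hc = 25.0113 / 0.000725 = 34498.34 kJ/kg


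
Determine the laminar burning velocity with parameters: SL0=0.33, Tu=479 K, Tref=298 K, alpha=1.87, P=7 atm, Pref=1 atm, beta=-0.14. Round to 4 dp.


SL = SL0 * (Tu/Tref)^alpha * (P/Pref)^beta
T ratio = 479/298 = 1.60738255
(T ratio)^alpha = 1.60738255^1.87 = 2.429087
(P/Pref)^beta = 7^(-0.14) = 0.761529
SL = 0.33 * 2.429087 * 0.761529 = 0.6104 m/s


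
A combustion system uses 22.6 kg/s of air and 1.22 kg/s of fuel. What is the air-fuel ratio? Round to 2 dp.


AFR = m_air / m_fuel
AFR = 22.6 / 1.22 = 18.52


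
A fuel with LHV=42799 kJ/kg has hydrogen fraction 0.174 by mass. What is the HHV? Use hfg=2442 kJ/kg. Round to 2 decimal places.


HHV = LHV + hfg * 9 * H
Water addition = 2442 * 9 * 0.174 = 3824.172 kJ/kg
HHV = 42799 + 3824.172 = 46623.17 kJ/kg


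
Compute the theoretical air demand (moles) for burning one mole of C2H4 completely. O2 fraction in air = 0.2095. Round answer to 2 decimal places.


Balanced combustion: C2H4 + 3 O2 -> 2 CO2 + 2 H2O
O2 needed = C + H/4 = 2 + 4/4 = 3.00 moles
Air moles = O2 / 0.2095 = 3.00 / 0.2095 = 14.32 moles air


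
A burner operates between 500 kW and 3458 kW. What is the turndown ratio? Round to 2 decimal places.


TDR = Q_max / Q_min
TDR = 3458 / 500 = 6.92


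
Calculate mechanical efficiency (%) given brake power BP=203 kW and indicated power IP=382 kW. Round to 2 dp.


eta_mech = (BP / IP) * 100
Ratio = 203 / 382 = 0.5314
eta_mech = 0.5314 * 100 = 53.14%


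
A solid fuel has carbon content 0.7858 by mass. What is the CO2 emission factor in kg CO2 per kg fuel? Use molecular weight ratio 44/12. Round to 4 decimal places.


EF = C_frac * (M_CO2 / M_C)
EF = 0.7858 * (44/12)
EF = 0.7858 * 3.666667 = 2.8813 kg_CO2/kg_fuel


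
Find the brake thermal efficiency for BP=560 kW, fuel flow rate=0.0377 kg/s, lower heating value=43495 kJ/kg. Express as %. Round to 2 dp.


eta_BTE = (BP / (mf * LHV)) * 100
Denominator = 0.0377 * 43495 = 1639.7615 kW
eta_BTE = (560 / 1639.7615) * 100 = 34.15%


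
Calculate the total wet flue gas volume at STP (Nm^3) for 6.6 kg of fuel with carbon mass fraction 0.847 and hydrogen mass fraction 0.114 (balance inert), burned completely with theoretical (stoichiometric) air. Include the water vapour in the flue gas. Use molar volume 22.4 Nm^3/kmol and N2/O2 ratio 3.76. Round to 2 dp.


Per kg fuel: CO2 = (C/12 kmol)*22.4 = (0.847/12)*22.4 = 1.58107 Nm^3
Per kg fuel: H2O = (H/2 kmol)*22.4 = (0.114/2)*22.4 = 1.27680 Nm^3
O2 needed per kg fuel = C/12 + H/4 = 0.847/12 + 0.114/4 = 0.09908333 kmol
Per kg fuel: N2 = O2*3.76*22.4 = 0.09908333*3.76*22.4 = 8.34519 Nm^3
Total per kg = 1.58107 + 1.27680 + 8.34519 = 11.20306 Nm^3
Total = 11.20306 * 6.6 = 73.94 Nm^3


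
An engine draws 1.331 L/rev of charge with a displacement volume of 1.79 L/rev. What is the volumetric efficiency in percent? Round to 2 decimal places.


eta_v = (V_actual / V_disp) * 100
Ratio = 1.331 / 1.79 = 0.7436
eta_v = 0.7436 * 100 = 74.36%


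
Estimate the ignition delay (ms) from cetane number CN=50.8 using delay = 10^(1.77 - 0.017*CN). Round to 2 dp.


delay = 10^(1.77 - 0.017*CN)
Exponent = 1.77 - 0.017*50.8 = 0.9064
delay = 10^0.9064 = 8.06 ms


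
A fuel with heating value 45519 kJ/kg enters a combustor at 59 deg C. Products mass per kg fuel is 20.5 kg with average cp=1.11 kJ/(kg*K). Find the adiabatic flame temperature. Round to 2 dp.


T_ad = T_in + Hc / (m_p * cp)
Denominator = 20.5 * 1.11 = 22.7550
Temperature rise = 45519 / 22.7550 = 2000.40 K
T_ad = 59 + 2000.40 = 2059.40 deg C


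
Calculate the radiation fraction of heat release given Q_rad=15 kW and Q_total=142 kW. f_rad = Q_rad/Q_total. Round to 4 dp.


f_rad = Q_rad / Q_total
f_rad = 15 / 142 = 0.1056


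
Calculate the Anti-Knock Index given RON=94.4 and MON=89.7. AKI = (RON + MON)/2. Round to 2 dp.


AKI = (RON + MON) / 2
AKI = (94.4 + 89.7) / 2
AKI = 184.1 / 2 = 92.05


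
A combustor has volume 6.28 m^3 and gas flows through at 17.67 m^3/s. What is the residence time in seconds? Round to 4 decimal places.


tau = V / Q_flow
tau = 6.28 / 17.67 = 0.3554 s


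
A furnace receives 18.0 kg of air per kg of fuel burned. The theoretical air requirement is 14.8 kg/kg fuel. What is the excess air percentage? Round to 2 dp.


Excess air = actual - stoichiometric = 18.0 - 14.8 = 3.20 kg/kg fuel
Excess air % = (excess / stoich) * 100 = (3.20 / 14.8) * 100 = 21.62%


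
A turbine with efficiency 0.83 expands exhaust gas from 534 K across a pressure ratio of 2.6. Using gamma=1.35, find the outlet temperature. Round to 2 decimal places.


T_out = T_in * (1 - eta * (1 - PR^(-(gamma-1)/gamma)))
Exponent = -(1.35-1)/1.35 = -0.25925926
PR^exp = 2.6^(-0.25925926) = 0.78057442
Factor = 1 - 0.83*(1 - 0.78057442) = 0.81787677
T_out = 534 * 0.81787677 = 436.75 K


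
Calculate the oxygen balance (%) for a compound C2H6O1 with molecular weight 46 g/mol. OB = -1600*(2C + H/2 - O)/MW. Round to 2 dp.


OB = -1600 * (2C + H/2 - O) / MW
Inner = 2*2 + 6/2 - 1 = 6.00
OB = -1600 * 6.00 / 46 = -208.70%


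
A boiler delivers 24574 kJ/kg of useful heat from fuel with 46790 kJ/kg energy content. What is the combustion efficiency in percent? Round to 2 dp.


Efficiency = (Q_useful / Q_fuel) * 100
Efficiency = (24574 / 46790) * 100
Efficiency = 0.5252 * 100 = 52.52%


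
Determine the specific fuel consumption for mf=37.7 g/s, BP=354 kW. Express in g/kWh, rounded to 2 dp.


SFC = (mf / BP) * 3600
Rate = 37.7 / 354 = 0.106497 g/(s*kW)
SFC = 0.106497 * 3600 = 383.39 g/kWh


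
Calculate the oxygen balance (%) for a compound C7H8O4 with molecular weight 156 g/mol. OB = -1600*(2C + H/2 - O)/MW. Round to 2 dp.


OB = -1600 * (2C + H/2 - O) / MW
Inner = 2*7 + 8/2 - 4 = 14.00
OB = -1600 * 14.00 / 156 = -143.59%


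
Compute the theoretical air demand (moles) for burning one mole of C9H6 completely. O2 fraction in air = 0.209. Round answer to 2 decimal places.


Balanced combustion: C9H6 + 10.5 O2 -> 9 CO2 + 3 H2O
O2 needed = C + H/4 = 9 + 6/4 = 10.50 moles
Air moles = O2 / 0.209 = 10.50 / 0.209 = 50.24 moles air


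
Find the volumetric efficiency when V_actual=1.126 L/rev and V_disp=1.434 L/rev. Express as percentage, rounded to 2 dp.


eta_v = (V_actual / V_disp) * 100
Ratio = 1.126 / 1.434 = 0.7852
eta_v = 0.7852 * 100 = 78.52%


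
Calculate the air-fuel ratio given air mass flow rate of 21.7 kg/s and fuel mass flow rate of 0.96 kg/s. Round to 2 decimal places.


AFR = m_air / m_fuel
AFR = 21.7 / 0.96 = 22.60


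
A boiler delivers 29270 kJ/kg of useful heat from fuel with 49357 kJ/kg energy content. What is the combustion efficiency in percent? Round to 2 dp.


Efficiency = (Q_useful / Q_fuel) * 100
Efficiency = (29270 / 49357) * 100
Efficiency = 0.5930 * 100 = 59.30%


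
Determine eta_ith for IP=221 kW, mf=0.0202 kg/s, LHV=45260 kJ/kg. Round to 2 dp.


eta_ith = (IP / (mf * LHV)) * 100
Denominator = 0.0202 * 45260 = 914.2520 kW
eta_ith = (221 / 914.2520) * 100 = 24.17%


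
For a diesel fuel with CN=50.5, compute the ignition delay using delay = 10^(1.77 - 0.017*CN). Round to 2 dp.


delay = 10^(1.77 - 0.017*CN)
Exponent = 1.77 - 0.017*50.5 = 0.9115
delay = 10^0.9115 = 8.16 ms


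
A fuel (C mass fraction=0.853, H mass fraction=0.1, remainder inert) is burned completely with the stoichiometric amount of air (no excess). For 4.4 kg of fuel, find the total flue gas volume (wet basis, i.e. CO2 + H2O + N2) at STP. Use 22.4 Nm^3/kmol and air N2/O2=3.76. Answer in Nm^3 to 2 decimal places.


Per kg fuel: CO2 = (C/12 kmol)*22.4 = (0.853/12)*22.4 = 1.59227 Nm^3
Per kg fuel: H2O = (H/2 kmol)*22.4 = (0.1/2)*22.4 = 1.12000 Nm^3
O2 needed per kg fuel = C/12 + H/4 = 0.853/12 + 0.1/4 = 0.09608333 kmol
Per kg fuel: N2 = O2*3.76*22.4 = 0.09608333*3.76*22.4 = 8.09252 Nm^3
Total per kg = 1.59227 + 1.12000 + 8.09252 = 10.80479 Nm^3
Total = 10.80479 * 4.4 = 47.54 Nm^3


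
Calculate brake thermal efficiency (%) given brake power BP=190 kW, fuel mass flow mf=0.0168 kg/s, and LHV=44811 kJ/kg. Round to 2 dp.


eta_BTE = (BP / (mf * LHV)) * 100
Denominator = 0.0168 * 44811 = 752.8248 kW
eta_BTE = (190 / 752.8248) * 100 = 25.24%


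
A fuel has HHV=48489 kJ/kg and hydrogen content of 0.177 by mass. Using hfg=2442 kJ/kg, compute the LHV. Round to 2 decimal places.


LHV = HHV - hfg * 9 * H
Water correction = 2442 * 9 * 0.177 = 3890.106 kJ/kg
LHV = 48489 - 3890.106 = 44598.89 kJ/kg


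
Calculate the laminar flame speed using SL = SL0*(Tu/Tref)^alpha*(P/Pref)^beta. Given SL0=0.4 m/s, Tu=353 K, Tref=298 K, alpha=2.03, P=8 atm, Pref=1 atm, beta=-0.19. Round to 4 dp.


SL = SL0 * (Tu/Tref)^alpha * (P/Pref)^beta
T ratio = 353/298 = 1.18456376
(T ratio)^alpha = 1.18456376^2.03 = 1.410339
(P/Pref)^beta = 8^(-0.19) = 0.673617
SL = 0.4 * 1.410339 * 0.673617 = 0.3800 m/s


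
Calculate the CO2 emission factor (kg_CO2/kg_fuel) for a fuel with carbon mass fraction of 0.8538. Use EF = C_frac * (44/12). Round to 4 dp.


EF = C_frac * (M_CO2 / M_C)
EF = 0.8538 * (44/12)
EF = 0.8538 * 3.666667 = 3.1306 kg_CO2/kg_fuel


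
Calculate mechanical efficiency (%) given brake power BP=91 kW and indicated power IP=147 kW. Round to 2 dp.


eta_mech = (BP / IP) * 100
Ratio = 91 / 147 = 0.6190
eta_mech = 0.6190 * 100 = 61.90%


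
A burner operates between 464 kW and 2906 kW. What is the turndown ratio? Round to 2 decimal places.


TDR = Q_max / Q_min
TDR = 2906 / 464 = 6.26


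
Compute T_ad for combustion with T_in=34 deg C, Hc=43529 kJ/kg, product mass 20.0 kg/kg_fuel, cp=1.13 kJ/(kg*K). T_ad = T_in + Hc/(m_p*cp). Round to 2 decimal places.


T_ad = T_in + Hc / (m_p * cp)
Denominator = 20.0 * 1.13 = 22.6000
Temperature rise = 43529 / 22.6000 = 1926.06 K
T_ad = 34 + 1926.06 = 1960.06 deg C


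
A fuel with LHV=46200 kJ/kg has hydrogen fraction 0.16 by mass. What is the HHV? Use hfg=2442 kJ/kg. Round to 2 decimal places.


HHV = LHV + hfg * 9 * H
Water addition = 2442 * 9 * 0.16 = 3516.480 kJ/kg
HHV = 46200 + 3516.480 = 49716.48 kJ/kg


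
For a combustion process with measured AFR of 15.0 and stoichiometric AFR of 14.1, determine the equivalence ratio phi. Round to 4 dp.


phi = AFR_stoich / AFR_actual
phi = 14.1 / 15.0 = 0.9400


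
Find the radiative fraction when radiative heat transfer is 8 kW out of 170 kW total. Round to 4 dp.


f_rad = Q_rad / Q_total
f_rad = 8 / 170 = 0.0471


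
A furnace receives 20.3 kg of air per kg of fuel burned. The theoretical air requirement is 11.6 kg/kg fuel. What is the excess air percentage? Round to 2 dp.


Excess air = actual - stoichiometric = 20.3 - 11.6 = 8.70 kg/kg fuel
Excess air % = (excess / stoich) * 100 = (8.70 / 11.6) * 100 = 75.00%


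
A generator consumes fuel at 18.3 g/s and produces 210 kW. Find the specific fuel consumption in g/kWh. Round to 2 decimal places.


SFC = (mf / BP) * 3600
Rate = 18.3 / 210 = 0.087143 g/(s*kW)
SFC = 0.087143 * 3600 = 313.71 g/kWh


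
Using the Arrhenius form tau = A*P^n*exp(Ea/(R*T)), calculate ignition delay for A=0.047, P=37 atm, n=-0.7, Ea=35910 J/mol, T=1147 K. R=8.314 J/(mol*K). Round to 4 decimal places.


tau = A * P^n * exp(Ea/(R*T))
P^n = 37^(-0.7) = 0.07984703
Ea/(R*T) = 35910/(8.314*1147) = 3.765667
exp(Ea/(R*T)) = 43.192526
tau = 0.047 * 0.07984703 * 43.192526 = 0.1621 ms


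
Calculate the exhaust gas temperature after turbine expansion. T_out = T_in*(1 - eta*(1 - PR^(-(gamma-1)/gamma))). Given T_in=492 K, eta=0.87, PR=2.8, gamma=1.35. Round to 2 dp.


T_out = T_in * (1 - eta * (1 - PR^(-(gamma-1)/gamma)))
Exponent = -(1.35-1)/1.35 = -0.25925926
PR^exp = 2.8^(-0.25925926) = 0.76572026
Factor = 1 - 0.87*(1 - 0.76572026) = 0.79617663
T_out = 492 * 0.79617663 = 391.72 K


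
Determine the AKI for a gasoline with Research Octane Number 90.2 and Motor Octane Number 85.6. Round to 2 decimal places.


AKI = (RON + MON) / 2
AKI = (90.2 + 85.6) / 2
AKI = 175.8 / 2 = 87.90


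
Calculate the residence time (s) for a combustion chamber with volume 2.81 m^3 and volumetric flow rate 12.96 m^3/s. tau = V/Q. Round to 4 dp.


tau = V / Q_flow
tau = 2.81 / 12.96 = 0.2168 s


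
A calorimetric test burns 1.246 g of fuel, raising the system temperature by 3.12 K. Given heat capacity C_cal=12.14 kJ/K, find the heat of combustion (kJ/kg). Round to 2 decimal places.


Hc = C_cal * delta_T / m_fuel
Q_released = 12.14 * 3.12 = 37.8768 kJ
m_fuel = 1.246 g = 1.246/1000 kg = 0.001246 kg
Hc = 37.8768 / 0.001246 = 30398.72 kJ/kg


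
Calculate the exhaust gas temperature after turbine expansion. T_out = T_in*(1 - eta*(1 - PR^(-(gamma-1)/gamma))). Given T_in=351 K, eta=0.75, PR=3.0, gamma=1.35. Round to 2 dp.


T_out = T_in * (1 - eta * (1 - PR^(-(gamma-1)/gamma)))
Exponent = -(1.35-1)/1.35 = -0.25925926
PR^exp = 3.0^(-0.25925926) = 0.75214556
Factor = 1 - 0.75*(1 - 0.75214556) = 0.81410917
T_out = 351 * 0.81410917 = 285.75 K


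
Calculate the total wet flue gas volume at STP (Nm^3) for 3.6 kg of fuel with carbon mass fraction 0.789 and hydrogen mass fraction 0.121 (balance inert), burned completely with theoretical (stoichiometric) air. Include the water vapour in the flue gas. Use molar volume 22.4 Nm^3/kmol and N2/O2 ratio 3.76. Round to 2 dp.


Per kg fuel: CO2 = (C/12 kmol)*22.4 = (0.789/12)*22.4 = 1.47280 Nm^3
Per kg fuel: H2O = (H/2 kmol)*22.4 = (0.121/2)*22.4 = 1.35520 Nm^3
O2 needed per kg fuel = C/12 + H/4 = 0.789/12 + 0.121/4 = 0.09600000 kmol
Per kg fuel: N2 = O2*3.76*22.4 = 0.09600000*3.76*22.4 = 8.08550 Nm^3
Total per kg = 1.47280 + 1.35520 + 8.08550 = 10.91350 Nm^3
Total = 10.91350 * 3.6 = 39.29 Nm^3


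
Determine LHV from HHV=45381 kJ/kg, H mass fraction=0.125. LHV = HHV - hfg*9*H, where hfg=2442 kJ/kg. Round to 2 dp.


LHV = HHV - hfg * 9 * H
Water correction = 2442 * 9 * 0.125 = 2747.250 kJ/kg
LHV = 45381 - 2747.250 = 42633.75 kJ/kg


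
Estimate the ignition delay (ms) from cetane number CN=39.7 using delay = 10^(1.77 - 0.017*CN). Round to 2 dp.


delay = 10^(1.77 - 0.017*CN)
Exponent = 1.77 - 0.017*39.7 = 1.0951
delay = 10^1.0951 = 12.45 ms


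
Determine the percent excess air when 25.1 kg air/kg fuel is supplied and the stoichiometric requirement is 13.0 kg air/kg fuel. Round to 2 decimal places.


Excess air = actual - stoichiometric = 25.1 - 13.0 = 12.10 kg/kg fuel
Excess air % = (excess / stoich) * 100 = (12.10 / 13.0) * 100 = 93.08%


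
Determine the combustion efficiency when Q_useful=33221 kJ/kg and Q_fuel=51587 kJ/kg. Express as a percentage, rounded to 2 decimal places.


Efficiency = (Q_useful / Q_fuel) * 100
Efficiency = (33221 / 51587) * 100
Efficiency = 0.6440 * 100 = 64.40%


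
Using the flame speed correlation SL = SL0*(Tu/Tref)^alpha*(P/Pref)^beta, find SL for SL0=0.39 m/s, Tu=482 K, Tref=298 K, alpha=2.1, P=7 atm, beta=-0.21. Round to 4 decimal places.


SL = SL0 * (Tu/Tref)^alpha * (P/Pref)^beta
T ratio = 482/298 = 1.61744966
(T ratio)^alpha = 1.61744966^2.1 = 2.745014
(P/Pref)^beta = 7^(-0.21) = 0.664553
SL = 0.39 * 2.745014 * 0.664553 = 0.7114 m/s


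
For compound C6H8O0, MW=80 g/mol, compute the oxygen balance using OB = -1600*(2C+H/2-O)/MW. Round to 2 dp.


OB = -1600 * (2C + H/2 - O) / MW
Inner = 2*6 + 8/2 - 0 = 16.00
OB = -1600 * 16.00 / 80 = -320.00%


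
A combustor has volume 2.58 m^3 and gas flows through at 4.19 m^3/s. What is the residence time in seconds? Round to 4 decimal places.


tau = V / Q_flow
tau = 2.58 / 4.19 = 0.6158 s


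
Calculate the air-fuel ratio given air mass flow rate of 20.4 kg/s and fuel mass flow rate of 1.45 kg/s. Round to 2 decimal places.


AFR = m_air / m_fuel
AFR = 20.4 / 1.45 = 14.07


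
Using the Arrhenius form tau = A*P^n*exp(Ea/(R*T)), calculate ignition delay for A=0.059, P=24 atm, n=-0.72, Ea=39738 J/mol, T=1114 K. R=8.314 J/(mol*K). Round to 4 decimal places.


tau = A * P^n * exp(Ea/(R*T))
P^n = 24^(-0.72) = 0.10144903
Ea/(R*T) = 39738/(8.314*1114) = 4.290529
exp(Ea/(R*T)) = 73.005044
tau = 0.059 * 0.10144903 * 73.005044 = 0.4370 ms


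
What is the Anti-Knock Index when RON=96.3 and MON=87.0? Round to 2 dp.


AKI = (RON + MON) / 2
AKI = (96.3 + 87.0) / 2
AKI = 183.3 / 2 = 91.65


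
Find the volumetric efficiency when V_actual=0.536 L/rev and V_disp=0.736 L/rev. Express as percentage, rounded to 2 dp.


eta_v = (V_actual / V_disp) * 100
Ratio = 0.536 / 0.736 = 0.7283
eta_v = 0.7283 * 100 = 72.83%


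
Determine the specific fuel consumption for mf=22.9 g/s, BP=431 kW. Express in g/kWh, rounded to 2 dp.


SFC = (mf / BP) * 3600
Rate = 22.9 / 431 = 0.053132 g/(s*kW)
SFC = 0.053132 * 3600 = 191.28 g/kWh


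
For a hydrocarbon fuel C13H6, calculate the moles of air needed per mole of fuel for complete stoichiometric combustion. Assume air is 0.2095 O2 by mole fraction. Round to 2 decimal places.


Balanced combustion: C13H6 + 14.5 O2 -> 13 CO2 + 3 H2O
O2 needed = C + H/4 = 13 + 6/4 = 14.50 moles
Air moles = O2 / 0.2095 = 14.50 / 0.2095 = 69.21 moles air


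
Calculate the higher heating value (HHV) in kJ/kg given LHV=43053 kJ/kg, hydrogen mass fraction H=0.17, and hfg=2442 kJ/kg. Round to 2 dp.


HHV = LHV + hfg * 9 * H
Water addition = 2442 * 9 * 0.17 = 3736.260 kJ/kg
HHV = 43053 + 3736.260 = 46789.26 kJ/kg


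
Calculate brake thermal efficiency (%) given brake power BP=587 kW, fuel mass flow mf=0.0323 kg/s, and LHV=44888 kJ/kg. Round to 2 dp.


eta_BTE = (BP / (mf * LHV)) * 100
Denominator = 0.0323 * 44888 = 1449.8824 kW
eta_BTE = (587 / 1449.8824) * 100 = 40.49%


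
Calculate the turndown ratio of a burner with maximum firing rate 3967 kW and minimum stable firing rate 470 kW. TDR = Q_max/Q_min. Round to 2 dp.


TDR = Q_max / Q_min
TDR = 3967 / 470 = 8.44


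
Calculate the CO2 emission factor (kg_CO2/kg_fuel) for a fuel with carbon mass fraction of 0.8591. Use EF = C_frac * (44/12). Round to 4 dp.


EF = C_frac * (M_CO2 / M_C)
EF = 0.8591 * (44/12)
EF = 0.8591 * 3.666667 = 3.1500 kg_CO2/kg_fuel


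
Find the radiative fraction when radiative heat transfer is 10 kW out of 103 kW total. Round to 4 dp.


f_rad = Q_rad / Q_total
f_rad = 10 / 103 = 0.0971


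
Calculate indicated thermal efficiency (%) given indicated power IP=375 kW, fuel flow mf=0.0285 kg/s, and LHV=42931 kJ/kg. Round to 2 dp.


eta_ith = (IP / (mf * LHV)) * 100
Denominator = 0.0285 * 42931 = 1223.5335 kW
eta_ith = (375 / 1223.5335) * 100 = 30.65%


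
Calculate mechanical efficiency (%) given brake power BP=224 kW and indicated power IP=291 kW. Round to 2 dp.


eta_mech = (BP / IP) * 100
Ratio = 224 / 291 = 0.7698
eta_mech = 0.7698 * 100 = 76.98%


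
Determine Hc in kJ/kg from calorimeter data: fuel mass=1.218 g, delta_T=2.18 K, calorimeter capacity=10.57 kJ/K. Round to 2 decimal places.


Hc = C_cal * delta_T / m_fuel
Q_released = 10.57 * 2.18 = 23.0426 kJ
m_fuel = 1.218 g = 1.218/1000 kg = 0.001218 kg
Hc = 23.0426 / 0.001218 = 18918.39 kJ/kg


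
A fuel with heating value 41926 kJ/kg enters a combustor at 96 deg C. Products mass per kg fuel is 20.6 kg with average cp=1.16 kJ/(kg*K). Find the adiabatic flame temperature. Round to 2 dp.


T_ad = T_in + Hc / (m_p * cp)
Denominator = 20.6 * 1.16 = 23.8960
Temperature rise = 41926 / 23.8960 = 1754.52 K
T_ad = 96 + 1754.52 = 1850.52 deg C


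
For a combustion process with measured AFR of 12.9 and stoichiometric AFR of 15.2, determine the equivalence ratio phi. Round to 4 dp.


phi = AFR_stoich / AFR_actual
phi = 15.2 / 12.9 = 1.1783


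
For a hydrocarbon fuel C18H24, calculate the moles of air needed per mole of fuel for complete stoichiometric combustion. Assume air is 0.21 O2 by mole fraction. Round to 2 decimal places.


Balanced combustion: C18H24 + 24 O2 -> 18 CO2 + 12 H2O
O2 needed = C + H/4 = 18 + 24/4 = 24.00 moles
Air moles = O2 / 0.21 = 24.00 / 0.21 = 114.29 moles air


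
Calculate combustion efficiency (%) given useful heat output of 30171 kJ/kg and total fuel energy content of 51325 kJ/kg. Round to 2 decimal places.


Efficiency = (Q_useful / Q_fuel) * 100
Efficiency = (30171 / 51325) * 100
Efficiency = 0.5878 * 100 = 58.78%


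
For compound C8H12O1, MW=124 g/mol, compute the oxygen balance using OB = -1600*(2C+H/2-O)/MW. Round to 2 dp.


OB = -1600 * (2C + H/2 - O) / MW
Inner = 2*8 + 12/2 - 1 = 21.00
OB = -1600 * 21.00 / 124 = -270.97%


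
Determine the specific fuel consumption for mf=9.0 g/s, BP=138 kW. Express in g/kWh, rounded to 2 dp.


SFC = (mf / BP) * 3600
Rate = 9.0 / 138 = 0.065217 g/(s*kW)
SFC = 0.065217 * 3600 = 234.78 g/kWh


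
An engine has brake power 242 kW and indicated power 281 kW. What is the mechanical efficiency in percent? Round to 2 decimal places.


eta_mech = (BP / IP) * 100
Ratio = 242 / 281 = 0.8612
eta_mech = 0.8612 * 100 = 86.12%


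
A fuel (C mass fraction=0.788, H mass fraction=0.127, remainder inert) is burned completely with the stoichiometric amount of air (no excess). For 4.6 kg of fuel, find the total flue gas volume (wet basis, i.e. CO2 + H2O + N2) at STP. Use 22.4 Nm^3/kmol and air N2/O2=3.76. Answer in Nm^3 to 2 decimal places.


Per kg fuel: CO2 = (C/12 kmol)*22.4 = (0.788/12)*22.4 = 1.47093 Nm^3
Per kg fuel: H2O = (H/2 kmol)*22.4 = (0.127/2)*22.4 = 1.42240 Nm^3
O2 needed per kg fuel = C/12 + H/4 = 0.788/12 + 0.127/4 = 0.09741667 kmol
Per kg fuel: N2 = O2*3.76*22.4 = 0.09741667*3.76*22.4 = 8.20482 Nm^3
Total per kg = 1.47093 + 1.42240 + 8.20482 = 11.09815 Nm^3
Total = 11.09815 * 4.6 = 51.05 Nm^3


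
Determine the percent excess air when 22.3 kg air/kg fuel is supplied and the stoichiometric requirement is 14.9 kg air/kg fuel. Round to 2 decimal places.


Excess air = actual - stoichiometric = 22.3 - 14.9 = 7.40 kg/kg fuel
Excess air % = (excess / stoich) * 100 = (7.40 / 14.9) * 100 = 49.66%


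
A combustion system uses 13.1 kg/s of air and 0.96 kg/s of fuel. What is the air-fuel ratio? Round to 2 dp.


AFR = m_air / m_fuel
AFR = 13.1 / 0.96 = 13.65


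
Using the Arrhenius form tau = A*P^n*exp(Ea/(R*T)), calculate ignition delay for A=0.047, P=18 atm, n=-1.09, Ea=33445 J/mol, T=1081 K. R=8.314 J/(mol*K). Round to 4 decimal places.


tau = A * P^n * exp(Ea/(R*T))
P^n = 18^(-1.09) = 0.04283048
Ea/(R*T) = 33445/(8.314*1081) = 3.721307
exp(Ea/(R*T)) = 41.318357
tau = 0.047 * 0.04283048 * 41.318357 = 0.0832 ms


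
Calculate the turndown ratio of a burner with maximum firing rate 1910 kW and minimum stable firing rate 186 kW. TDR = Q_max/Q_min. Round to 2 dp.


TDR = Q_max / Q_min
TDR = 1910 / 186 = 10.27


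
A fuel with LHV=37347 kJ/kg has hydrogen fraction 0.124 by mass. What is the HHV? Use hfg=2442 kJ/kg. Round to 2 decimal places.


HHV = LHV + hfg * 9 * H
Water addition = 2442 * 9 * 0.124 = 2725.272 kJ/kg
HHV = 37347 + 2725.272 = 40072.27 kJ/kg


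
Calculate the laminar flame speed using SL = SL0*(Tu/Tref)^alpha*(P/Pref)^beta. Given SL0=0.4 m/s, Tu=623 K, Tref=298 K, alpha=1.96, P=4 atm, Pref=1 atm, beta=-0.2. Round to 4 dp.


SL = SL0 * (Tu/Tref)^alpha * (P/Pref)^beta
T ratio = 623/298 = 2.09060403
(T ratio)^alpha = 2.09060403^1.96 = 4.243583
(P/Pref)^beta = 4^(-0.2) = 0.757858
SL = 0.4 * 4.243583 * 0.757858 = 1.2864 m/s


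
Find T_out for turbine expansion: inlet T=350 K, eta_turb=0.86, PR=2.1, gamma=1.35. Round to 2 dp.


T_out = T_in * (1 - eta * (1 - PR^(-(gamma-1)/gamma)))
Exponent = -(1.35-1)/1.35 = -0.25925926
PR^exp = 2.1^(-0.25925926) = 0.82501466
Factor = 1 - 0.86*(1 - 0.82501466) = 0.84951261
T_out = 350 * 0.84951261 = 297.33 K


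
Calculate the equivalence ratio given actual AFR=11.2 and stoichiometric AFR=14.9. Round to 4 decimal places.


phi = AFR_stoich / AFR_actual
phi = 14.9 / 11.2 = 1.3304


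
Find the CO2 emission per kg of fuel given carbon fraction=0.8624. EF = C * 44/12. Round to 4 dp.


EF = C_frac * (M_CO2 / M_C)
EF = 0.8624 * (44/12)
EF = 0.8624 * 3.666667 = 3.1621 kg_CO2/kg_fuel


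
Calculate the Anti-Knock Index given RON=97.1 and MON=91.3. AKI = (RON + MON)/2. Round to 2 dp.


AKI = (RON + MON) / 2
AKI = (97.1 + 91.3) / 2
AKI = 188.4 / 2 = 94.20


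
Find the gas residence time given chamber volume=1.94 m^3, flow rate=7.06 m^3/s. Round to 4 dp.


tau = V / Q_flow
tau = 1.94 / 7.06 = 0.2748 s


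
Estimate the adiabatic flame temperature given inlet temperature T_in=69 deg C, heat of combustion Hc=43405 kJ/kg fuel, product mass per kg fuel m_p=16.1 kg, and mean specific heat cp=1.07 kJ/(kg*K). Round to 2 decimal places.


T_ad = T_in + Hc / (m_p * cp)
Denominator = 16.1 * 1.07 = 17.2270
Temperature rise = 43405 / 17.2270 = 2519.59 K
T_ad = 69 + 2519.59 = 2588.59 deg C


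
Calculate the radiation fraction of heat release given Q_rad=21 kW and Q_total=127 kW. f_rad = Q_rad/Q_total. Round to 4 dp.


f_rad = Q_rad / Q_total
f_rad = 21 / 127 = 0.1654


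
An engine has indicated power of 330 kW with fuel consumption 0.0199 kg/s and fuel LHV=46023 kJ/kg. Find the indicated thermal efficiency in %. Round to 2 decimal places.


eta_ith = (IP / (mf * LHV)) * 100
Denominator = 0.0199 * 46023 = 915.8577 kW
eta_ith = (330 / 915.8577) * 100 = 36.03%


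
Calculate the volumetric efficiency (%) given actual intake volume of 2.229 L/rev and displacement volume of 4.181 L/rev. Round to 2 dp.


eta_v = (V_actual / V_disp) * 100
Ratio = 2.229 / 4.181 = 0.5331
eta_v = 0.5331 * 100 = 53.31%


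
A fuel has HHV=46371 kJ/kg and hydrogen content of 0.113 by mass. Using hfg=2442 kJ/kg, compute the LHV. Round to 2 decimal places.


LHV = HHV - hfg * 9 * H
Water correction = 2442 * 9 * 0.113 = 2483.514 kJ/kg
LHV = 46371 - 2483.514 = 43887.49 kJ/kg


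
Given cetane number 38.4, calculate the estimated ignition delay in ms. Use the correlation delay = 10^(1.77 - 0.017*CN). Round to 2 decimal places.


delay = 10^(1.77 - 0.017*CN)
Exponent = 1.77 - 0.017*38.4 = 1.1172
delay = 10^1.1172 = 13.10 ms


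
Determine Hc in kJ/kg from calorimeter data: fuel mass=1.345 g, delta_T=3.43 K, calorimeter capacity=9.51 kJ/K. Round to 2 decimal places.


Hc = C_cal * delta_T / m_fuel
Q_released = 9.51 * 3.43 = 32.6193 kJ
m_fuel = 1.345 g = 1.345/1000 kg = 0.001345 kg
Hc = 32.6193 / 0.001345 = 24252.27 kJ/kg


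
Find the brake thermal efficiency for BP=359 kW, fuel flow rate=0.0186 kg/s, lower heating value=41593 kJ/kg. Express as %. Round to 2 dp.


eta_BTE = (BP / (mf * LHV)) * 100
Denominator = 0.0186 * 41593 = 773.6298 kW
eta_BTE = (359 / 773.6298) * 100 = 46.40%


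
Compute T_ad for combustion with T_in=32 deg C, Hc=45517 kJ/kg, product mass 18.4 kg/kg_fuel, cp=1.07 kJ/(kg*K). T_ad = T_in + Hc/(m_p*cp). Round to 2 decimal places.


T_ad = T_in + Hc / (m_p * cp)
Denominator = 18.4 * 1.07 = 19.6880
Temperature rise = 45517 / 19.6880 = 2311.92 K
T_ad = 32 + 2311.92 = 2343.92 deg C


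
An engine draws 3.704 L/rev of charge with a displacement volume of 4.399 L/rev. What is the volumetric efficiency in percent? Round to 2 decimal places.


eta_v = (V_actual / V_disp) * 100
Ratio = 3.704 / 4.399 = 0.8420
eta_v = 0.8420 * 100 = 84.20%


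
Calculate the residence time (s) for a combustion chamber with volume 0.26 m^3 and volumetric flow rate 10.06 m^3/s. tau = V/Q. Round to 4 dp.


tau = V / Q_flow
tau = 0.26 / 10.06 = 0.0258 s


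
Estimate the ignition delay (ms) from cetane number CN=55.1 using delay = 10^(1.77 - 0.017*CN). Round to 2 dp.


delay = 10^(1.77 - 0.017*CN)
Exponent = 1.77 - 0.017*55.1 = 0.8333
delay = 10^0.8333 = 6.81 ms


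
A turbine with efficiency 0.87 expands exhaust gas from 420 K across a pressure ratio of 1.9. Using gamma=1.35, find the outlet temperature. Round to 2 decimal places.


T_out = T_in * (1 - eta * (1 - PR^(-(gamma-1)/gamma)))
Exponent = -(1.35-1)/1.35 = -0.25925926
PR^exp = 1.9^(-0.25925926) = 0.84670193
Factor = 1 - 0.87*(1 - 0.84670193) = 0.86663068
T_out = 420 * 0.86663068 = 363.98 K


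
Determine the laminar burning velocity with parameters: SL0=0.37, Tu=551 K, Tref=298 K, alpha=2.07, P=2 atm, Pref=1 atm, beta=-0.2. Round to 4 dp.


SL = SL0 * (Tu/Tref)^alpha * (P/Pref)^beta
T ratio = 551/298 = 1.84899329
(T ratio)^alpha = 1.84899329^2.07 = 3.569079
(P/Pref)^beta = 2^(-0.2) = 0.870551
SL = 0.37 * 3.569079 * 0.870551 = 1.1496 m/s


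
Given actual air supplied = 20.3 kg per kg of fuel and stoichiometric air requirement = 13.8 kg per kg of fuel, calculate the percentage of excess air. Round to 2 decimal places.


Excess air = actual - stoichiometric = 20.3 - 13.8 = 6.50 kg/kg fuel
Excess air % = (excess / stoich) * 100 = (6.50 / 13.8) * 100 = 47.10%


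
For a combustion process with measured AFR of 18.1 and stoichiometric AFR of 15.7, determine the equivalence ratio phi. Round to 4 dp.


phi = AFR_stoich / AFR_actual
phi = 15.7 / 18.1 = 0.8674


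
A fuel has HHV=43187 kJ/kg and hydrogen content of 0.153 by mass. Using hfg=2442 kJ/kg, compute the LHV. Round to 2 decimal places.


LHV = HHV - hfg * 9 * H
Water correction = 2442 * 9 * 0.153 = 3362.634 kJ/kg
LHV = 43187 - 3362.634 = 39824.37 kJ/kg


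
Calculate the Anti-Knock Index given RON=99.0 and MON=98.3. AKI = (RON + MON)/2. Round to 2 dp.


AKI = (RON + MON) / 2
AKI = (99.0 + 98.3) / 2
AKI = 197.3 / 2 = 98.65


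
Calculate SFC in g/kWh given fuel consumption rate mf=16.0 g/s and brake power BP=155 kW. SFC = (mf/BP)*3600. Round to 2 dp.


SFC = (mf / BP) * 3600
Rate = 16.0 / 155 = 0.103226 g/(s*kW)
SFC = 0.103226 * 3600 = 371.61 g/kWh


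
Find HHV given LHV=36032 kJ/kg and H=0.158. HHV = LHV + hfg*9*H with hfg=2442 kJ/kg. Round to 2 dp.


HHV = LHV + hfg * 9 * H
Water addition = 2442 * 9 * 0.158 = 3472.524 kJ/kg
HHV = 36032 + 3472.524 = 39504.52 kJ/kg


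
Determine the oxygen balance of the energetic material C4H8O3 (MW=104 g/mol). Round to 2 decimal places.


OB = -1600 * (2C + H/2 - O) / MW
Inner = 2*4 + 8/2 - 3 = 9.00
OB = -1600 * 9.00 / 104 = -138.46%


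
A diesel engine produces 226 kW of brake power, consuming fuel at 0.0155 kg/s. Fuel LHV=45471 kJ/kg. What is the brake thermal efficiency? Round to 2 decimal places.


eta_BTE = (BP / (mf * LHV)) * 100
Denominator = 0.0155 * 45471 = 704.8005 kW
eta_BTE = (226 / 704.8005) * 100 = 32.07%


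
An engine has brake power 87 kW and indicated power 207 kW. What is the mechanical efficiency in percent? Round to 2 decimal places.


eta_mech = (BP / IP) * 100
Ratio = 87 / 207 = 0.4203
eta_mech = 0.4203 * 100 = 42.03%


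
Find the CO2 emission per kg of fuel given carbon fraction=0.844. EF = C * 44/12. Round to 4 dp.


EF = C_frac * (M_CO2 / M_C)
EF = 0.844 * (44/12)
EF = 0.844 * 3.666667 = 3.0947 kg_CO2/kg_fuel


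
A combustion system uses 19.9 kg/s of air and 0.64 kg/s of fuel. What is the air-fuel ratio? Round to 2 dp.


AFR = m_air / m_fuel
AFR = 19.9 / 0.64 = 31.09


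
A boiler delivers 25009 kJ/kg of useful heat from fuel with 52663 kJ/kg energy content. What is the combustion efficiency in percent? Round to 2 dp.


Efficiency = (Q_useful / Q_fuel) * 100
Efficiency = (25009 / 52663) * 100
Efficiency = 0.4749 * 100 = 47.49%


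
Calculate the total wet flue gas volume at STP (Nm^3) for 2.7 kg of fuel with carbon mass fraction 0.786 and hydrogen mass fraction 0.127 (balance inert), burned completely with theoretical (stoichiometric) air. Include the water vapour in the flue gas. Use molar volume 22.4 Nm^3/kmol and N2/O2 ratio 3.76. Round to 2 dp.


Per kg fuel: CO2 = (C/12 kmol)*22.4 = (0.786/12)*22.4 = 1.46720 Nm^3
Per kg fuel: H2O = (H/2 kmol)*22.4 = (0.127/2)*22.4 = 1.42240 Nm^3
O2 needed per kg fuel = C/12 + H/4 = 0.786/12 + 0.127/4 = 0.09725000 kmol
Per kg fuel: N2 = O2*3.76*22.4 = 0.09725000*3.76*22.4 = 8.19078 Nm^3
Total per kg = 1.46720 + 1.42240 + 8.19078 = 11.08038 Nm^3
Total = 11.08038 * 2.7 = 29.92 Nm^3


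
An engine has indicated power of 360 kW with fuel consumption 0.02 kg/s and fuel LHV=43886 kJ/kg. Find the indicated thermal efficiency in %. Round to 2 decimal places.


eta_ith = (IP / (mf * LHV)) * 100
Denominator = 0.02 * 43886 = 877.7200 kW
eta_ith = (360 / 877.7200) * 100 = 41.02%


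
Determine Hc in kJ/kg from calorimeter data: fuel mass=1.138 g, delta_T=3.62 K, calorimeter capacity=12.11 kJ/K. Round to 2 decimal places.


Hc = C_cal * delta_T / m_fuel
Q_released = 12.11 * 3.62 = 43.8382 kJ
m_fuel = 1.138 g = 1.138/1000 kg = 0.001138 kg
Hc = 43.8382 / 0.001138 = 38522.14 kJ/kg


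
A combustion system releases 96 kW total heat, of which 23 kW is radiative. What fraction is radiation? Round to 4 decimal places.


f_rad = Q_rad / Q_total
f_rad = 23 / 96 = 0.2396


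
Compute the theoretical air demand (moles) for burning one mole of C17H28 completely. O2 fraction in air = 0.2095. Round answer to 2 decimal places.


Balanced combustion: C17H28 + 24 O2 -> 17 CO2 + 14 H2O
O2 needed = C + H/4 = 17 + 28/4 = 24.00 moles
Air moles = O2 / 0.2095 = 24.00 / 0.2095 = 114.56 moles air


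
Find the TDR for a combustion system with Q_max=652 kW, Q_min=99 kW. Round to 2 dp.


TDR = Q_max / Q_min
TDR = 652 / 99 = 6.59


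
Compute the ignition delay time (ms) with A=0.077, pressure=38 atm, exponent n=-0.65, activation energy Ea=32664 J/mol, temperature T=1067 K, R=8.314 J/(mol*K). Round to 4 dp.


tau = A * P^n * exp(Ea/(R*T))
P^n = 38^(-0.65) = 0.09400277
Ea/(R*T) = 32664/(8.314*1067) = 3.682094
exp(Ea/(R*T)) = 39.729519
tau = 0.077 * 0.09400277 * 39.729519 = 0.2876 ms


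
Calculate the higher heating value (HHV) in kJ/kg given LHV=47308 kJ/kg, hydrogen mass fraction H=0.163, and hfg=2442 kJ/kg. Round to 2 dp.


HHV = LHV + hfg * 9 * H
Water addition = 2442 * 9 * 0.163 = 3582.414 kJ/kg
HHV = 47308 + 3582.414 = 50890.41 kJ/kg


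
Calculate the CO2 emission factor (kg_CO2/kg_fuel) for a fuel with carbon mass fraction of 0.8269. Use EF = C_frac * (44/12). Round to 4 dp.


EF = C_frac * (M_CO2 / M_C)
EF = 0.8269 * (44/12)
EF = 0.8269 * 3.666667 = 3.0320 kg_CO2/kg_fuel


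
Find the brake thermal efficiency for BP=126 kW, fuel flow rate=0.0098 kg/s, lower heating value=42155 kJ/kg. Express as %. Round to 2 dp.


eta_BTE = (BP / (mf * LHV)) * 100
Denominator = 0.0098 * 42155 = 413.1190 kW
eta_BTE = (126 / 413.1190) * 100 = 30.50%


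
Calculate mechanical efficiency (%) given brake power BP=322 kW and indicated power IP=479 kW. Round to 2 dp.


eta_mech = (BP / IP) * 100
Ratio = 322 / 479 = 0.6722
eta_mech = 0.6722 * 100 = 67.22%


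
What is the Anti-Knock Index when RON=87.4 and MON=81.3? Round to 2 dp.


AKI = (RON + MON) / 2
AKI = (87.4 + 81.3) / 2
AKI = 168.7 / 2 = 84.35


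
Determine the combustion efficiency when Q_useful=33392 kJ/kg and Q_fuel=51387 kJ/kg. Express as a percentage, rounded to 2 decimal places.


Efficiency = (Q_useful / Q_fuel) * 100
Efficiency = (33392 / 51387) * 100
Efficiency = 0.6498 * 100 = 64.98%


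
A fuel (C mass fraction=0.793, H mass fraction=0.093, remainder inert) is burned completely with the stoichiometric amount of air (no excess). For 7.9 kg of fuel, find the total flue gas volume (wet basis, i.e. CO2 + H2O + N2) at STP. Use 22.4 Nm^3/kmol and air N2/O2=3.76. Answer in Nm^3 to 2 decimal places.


Per kg fuel: CO2 = (C/12 kmol)*22.4 = (0.793/12)*22.4 = 1.48027 Nm^3
Per kg fuel: H2O = (H/2 kmol)*22.4 = (0.093/2)*22.4 = 1.04160 Nm^3
O2 needed per kg fuel = C/12 + H/4 = 0.793/12 + 0.093/4 = 0.08933333 kmol
Per kg fuel: N2 = O2*3.76*22.4 = 0.08933333*3.76*22.4 = 7.52401 Nm^3
Total per kg = 1.48027 + 1.04160 + 7.52401 = 10.04588 Nm^3
Total = 10.04588 * 7.9 = 79.36 Nm^3


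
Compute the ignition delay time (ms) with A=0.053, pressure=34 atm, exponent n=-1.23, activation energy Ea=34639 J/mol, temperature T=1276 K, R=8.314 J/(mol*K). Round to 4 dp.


tau = A * P^n * exp(Ea/(R*T))
P^n = 34^(-1.23) = 0.01307016
Ea/(R*T) = 34639/(8.314*1276) = 3.265161
exp(Ea/(R*T)) = 26.184336
tau = 0.053 * 0.01307016 * 26.184336 = 0.0181 ms


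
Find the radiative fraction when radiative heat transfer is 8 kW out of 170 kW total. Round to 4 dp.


f_rad = Q_rad / Q_total
f_rad = 8 / 170 = 0.0471


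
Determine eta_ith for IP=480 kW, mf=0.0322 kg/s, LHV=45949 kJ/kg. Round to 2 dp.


eta_ith = (IP / (mf * LHV)) * 100
Denominator = 0.0322 * 45949 = 1479.5578 kW
eta_ith = (480 / 1479.5578) * 100 = 32.44%


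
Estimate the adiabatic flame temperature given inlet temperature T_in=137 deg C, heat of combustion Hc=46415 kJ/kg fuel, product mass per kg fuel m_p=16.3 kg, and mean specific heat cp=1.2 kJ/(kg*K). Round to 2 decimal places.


T_ad = T_in + Hc / (m_p * cp)
Denominator = 16.3 * 1.2 = 19.5600
Temperature rise = 46415 / 19.5600 = 2372.96 K
T_ad = 137 + 2372.96 = 2509.96 deg C


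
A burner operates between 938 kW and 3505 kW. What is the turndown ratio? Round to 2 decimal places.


TDR = Q_max / Q_min
TDR = 3505 / 938 = 3.74


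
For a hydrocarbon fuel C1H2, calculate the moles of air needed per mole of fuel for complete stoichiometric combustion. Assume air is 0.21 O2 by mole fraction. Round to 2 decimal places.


Balanced combustion: C1H2 + 1.5 O2 -> 1 CO2 + 1 H2O
O2 needed = C + H/4 = 1 + 2/4 = 1.50 moles
Air moles = O2 / 0.21 = 1.50 / 0.21 = 7.14 moles air


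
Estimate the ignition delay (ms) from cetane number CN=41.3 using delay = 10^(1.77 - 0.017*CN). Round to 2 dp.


delay = 10^(1.77 - 0.017*CN)
Exponent = 1.77 - 0.017*41.3 = 1.0679
delay = 10^1.0679 = 11.69 ms


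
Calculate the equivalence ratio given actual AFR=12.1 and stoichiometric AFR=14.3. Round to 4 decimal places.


phi = AFR_stoich / AFR_actual
phi = 14.3 / 12.1 = 1.1818


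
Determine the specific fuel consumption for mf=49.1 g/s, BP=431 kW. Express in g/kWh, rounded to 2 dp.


SFC = (mf / BP) * 3600
Rate = 49.1 / 431 = 0.113921 g/(s*kW)
SFC = 0.113921 * 3600 = 410.12 g/kWh


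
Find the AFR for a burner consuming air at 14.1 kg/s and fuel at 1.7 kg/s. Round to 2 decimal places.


AFR = m_air / m_fuel
AFR = 14.1 / 1.7 = 8.29


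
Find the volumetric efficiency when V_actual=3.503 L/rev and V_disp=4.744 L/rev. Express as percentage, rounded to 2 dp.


eta_v = (V_actual / V_disp) * 100
Ratio = 3.503 / 4.744 = 0.7384
eta_v = 0.7384 * 100 = 73.84%


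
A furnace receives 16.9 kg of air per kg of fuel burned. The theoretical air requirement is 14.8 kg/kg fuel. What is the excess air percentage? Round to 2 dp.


Excess air = actual - stoichiometric = 16.9 - 14.8 = 2.10 kg/kg fuel
Excess air % = (excess / stoich) * 100 = (2.10 / 14.8) * 100 = 14.19%


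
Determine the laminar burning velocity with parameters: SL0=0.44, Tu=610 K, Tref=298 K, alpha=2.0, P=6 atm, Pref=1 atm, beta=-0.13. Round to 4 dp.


SL = SL0 * (Tu/Tref)^alpha * (P/Pref)^beta
T ratio = 610/298 = 2.04697987
(T ratio)^alpha = 2.04697987^2.0 = 4.190127
(P/Pref)^beta = 6^(-0.13) = 0.792210
SL = 0.44 * 4.190127 * 0.792210 = 1.4606 m/s


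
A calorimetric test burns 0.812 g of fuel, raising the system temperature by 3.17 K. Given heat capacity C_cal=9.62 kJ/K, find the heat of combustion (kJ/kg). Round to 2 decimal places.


Hc = C_cal * delta_T / m_fuel
Q_released = 9.62 * 3.17 = 30.4954 kJ
m_fuel = 0.812 g = 0.812/1000 kg = 0.000812 kg
Hc = 30.4954 / 0.000812 = 37555.91 kJ/kg
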